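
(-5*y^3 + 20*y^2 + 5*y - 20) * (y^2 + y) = -5*y^5 + 15*y^4 + 25*y^3 - 15*y^2 - 20*y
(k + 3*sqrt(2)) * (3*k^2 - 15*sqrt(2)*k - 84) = 3*k^3 - 6*sqrt(2)*k^2 - 174*k - 252*sqrt(2)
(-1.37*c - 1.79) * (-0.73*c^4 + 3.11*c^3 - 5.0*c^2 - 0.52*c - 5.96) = 1.0001*c^5 - 2.954*c^4 + 1.2831*c^3 + 9.6624*c^2 + 9.096*c + 10.6684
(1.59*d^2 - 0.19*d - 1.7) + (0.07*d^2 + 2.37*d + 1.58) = 1.66*d^2 + 2.18*d - 0.12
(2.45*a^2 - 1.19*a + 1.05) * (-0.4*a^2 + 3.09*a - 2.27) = -0.98*a^4 + 8.0465*a^3 - 9.6586*a^2 + 5.9458*a - 2.3835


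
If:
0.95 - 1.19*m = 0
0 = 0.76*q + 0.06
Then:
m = 0.80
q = -0.08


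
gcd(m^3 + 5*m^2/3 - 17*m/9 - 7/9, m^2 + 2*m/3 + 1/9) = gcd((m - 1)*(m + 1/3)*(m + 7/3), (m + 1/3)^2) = m + 1/3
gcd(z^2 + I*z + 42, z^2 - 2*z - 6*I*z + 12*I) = z - 6*I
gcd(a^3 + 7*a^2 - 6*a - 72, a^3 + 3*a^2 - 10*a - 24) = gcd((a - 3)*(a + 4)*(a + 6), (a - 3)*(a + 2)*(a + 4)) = a^2 + a - 12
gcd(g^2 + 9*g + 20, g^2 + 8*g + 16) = g + 4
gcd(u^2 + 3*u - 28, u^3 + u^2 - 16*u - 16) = u - 4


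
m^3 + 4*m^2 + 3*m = m*(m + 1)*(m + 3)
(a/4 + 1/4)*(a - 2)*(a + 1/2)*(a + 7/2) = a^4/4 + 3*a^3/4 - 17*a^2/16 - 39*a/16 - 7/8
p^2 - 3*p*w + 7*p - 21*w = (p + 7)*(p - 3*w)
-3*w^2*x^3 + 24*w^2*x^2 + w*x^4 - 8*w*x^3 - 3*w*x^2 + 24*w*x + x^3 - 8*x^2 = x*(-3*w + x)*(x - 8)*(w*x + 1)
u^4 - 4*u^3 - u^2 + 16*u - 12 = (u - 3)*(u - 2)*(u - 1)*(u + 2)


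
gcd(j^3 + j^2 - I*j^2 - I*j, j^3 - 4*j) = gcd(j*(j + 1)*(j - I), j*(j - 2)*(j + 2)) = j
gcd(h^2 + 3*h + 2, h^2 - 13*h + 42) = 1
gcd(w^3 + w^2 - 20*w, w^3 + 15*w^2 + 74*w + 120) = w + 5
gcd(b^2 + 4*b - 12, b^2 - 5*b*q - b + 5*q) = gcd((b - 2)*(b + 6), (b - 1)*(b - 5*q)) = 1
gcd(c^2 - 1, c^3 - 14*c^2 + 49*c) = 1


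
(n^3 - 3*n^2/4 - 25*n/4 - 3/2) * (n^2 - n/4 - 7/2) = n^5 - n^4 - 153*n^3/16 + 43*n^2/16 + 89*n/4 + 21/4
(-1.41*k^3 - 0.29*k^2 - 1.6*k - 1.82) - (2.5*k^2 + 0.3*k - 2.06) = -1.41*k^3 - 2.79*k^2 - 1.9*k + 0.24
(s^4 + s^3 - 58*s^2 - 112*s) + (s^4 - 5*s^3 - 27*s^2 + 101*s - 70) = 2*s^4 - 4*s^3 - 85*s^2 - 11*s - 70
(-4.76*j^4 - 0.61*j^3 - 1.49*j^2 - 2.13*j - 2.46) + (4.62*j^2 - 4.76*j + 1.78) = -4.76*j^4 - 0.61*j^3 + 3.13*j^2 - 6.89*j - 0.68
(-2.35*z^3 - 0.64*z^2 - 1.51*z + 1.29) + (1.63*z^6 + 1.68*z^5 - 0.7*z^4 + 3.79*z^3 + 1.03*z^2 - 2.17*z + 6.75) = 1.63*z^6 + 1.68*z^5 - 0.7*z^4 + 1.44*z^3 + 0.39*z^2 - 3.68*z + 8.04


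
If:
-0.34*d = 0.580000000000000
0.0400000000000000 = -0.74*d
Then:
No Solution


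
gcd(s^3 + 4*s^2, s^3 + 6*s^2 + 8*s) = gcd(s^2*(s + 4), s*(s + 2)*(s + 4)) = s^2 + 4*s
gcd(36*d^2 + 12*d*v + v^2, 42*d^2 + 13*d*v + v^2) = 6*d + v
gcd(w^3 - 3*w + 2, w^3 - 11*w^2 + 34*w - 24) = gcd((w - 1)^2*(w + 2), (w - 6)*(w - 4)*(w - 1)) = w - 1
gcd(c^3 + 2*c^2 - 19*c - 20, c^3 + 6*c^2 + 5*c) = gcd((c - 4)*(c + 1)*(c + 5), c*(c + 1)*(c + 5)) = c^2 + 6*c + 5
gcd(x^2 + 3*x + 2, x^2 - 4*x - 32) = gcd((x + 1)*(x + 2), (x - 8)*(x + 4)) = 1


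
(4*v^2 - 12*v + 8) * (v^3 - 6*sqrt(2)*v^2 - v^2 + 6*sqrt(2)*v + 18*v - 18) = 4*v^5 - 24*sqrt(2)*v^4 - 16*v^4 + 92*v^3 + 96*sqrt(2)*v^3 - 296*v^2 - 120*sqrt(2)*v^2 + 48*sqrt(2)*v + 360*v - 144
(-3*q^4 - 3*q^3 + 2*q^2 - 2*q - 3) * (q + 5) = -3*q^5 - 18*q^4 - 13*q^3 + 8*q^2 - 13*q - 15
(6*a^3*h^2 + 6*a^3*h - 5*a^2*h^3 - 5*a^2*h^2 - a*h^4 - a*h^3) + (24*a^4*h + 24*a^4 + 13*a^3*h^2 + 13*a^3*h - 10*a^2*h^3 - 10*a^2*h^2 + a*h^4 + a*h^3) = 24*a^4*h + 24*a^4 + 19*a^3*h^2 + 19*a^3*h - 15*a^2*h^3 - 15*a^2*h^2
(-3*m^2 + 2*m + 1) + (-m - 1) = -3*m^2 + m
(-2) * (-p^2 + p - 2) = 2*p^2 - 2*p + 4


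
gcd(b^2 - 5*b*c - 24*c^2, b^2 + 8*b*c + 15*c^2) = b + 3*c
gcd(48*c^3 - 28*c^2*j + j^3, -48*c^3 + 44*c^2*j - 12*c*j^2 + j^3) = 8*c^2 - 6*c*j + j^2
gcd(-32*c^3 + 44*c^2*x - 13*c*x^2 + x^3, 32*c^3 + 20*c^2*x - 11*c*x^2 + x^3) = 32*c^2 - 12*c*x + x^2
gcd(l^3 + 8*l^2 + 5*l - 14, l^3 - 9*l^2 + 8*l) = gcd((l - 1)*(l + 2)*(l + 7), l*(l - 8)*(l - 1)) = l - 1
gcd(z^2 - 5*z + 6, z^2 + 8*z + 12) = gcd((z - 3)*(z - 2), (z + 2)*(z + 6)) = 1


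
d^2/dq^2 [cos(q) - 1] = -cos(q)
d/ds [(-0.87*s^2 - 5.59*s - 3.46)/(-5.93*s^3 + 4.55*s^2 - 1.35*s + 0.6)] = (-5.1591*s^4 - 66.2974*s^3 - 34.9444*s^2 + 30.442*s - 8.025)/(35.1649*s^6 - 53.963*s^5 + 36.7135*s^4 - 19.401*s^3 + 7.2825*s^2 - 1.62*s + 0.36)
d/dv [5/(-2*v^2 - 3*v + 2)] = 5*(4*v + 3)/(2*v^2 + 3*v - 2)^2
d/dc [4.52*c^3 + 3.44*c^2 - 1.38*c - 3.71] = 13.56*c^2 + 6.88*c - 1.38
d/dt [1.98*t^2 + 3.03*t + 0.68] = 3.96*t + 3.03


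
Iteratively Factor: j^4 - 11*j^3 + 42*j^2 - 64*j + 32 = (j - 1)*(j^3 - 10*j^2 + 32*j - 32) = (j - 4)*(j - 1)*(j^2 - 6*j + 8) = (j - 4)^2*(j - 1)*(j - 2)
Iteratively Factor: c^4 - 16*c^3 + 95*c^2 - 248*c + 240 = (c - 4)*(c^3 - 12*c^2 + 47*c - 60) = (c - 5)*(c - 4)*(c^2 - 7*c + 12) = (c - 5)*(c - 4)^2*(c - 3)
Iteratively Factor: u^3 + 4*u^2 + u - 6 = (u - 1)*(u^2 + 5*u + 6) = (u - 1)*(u + 2)*(u + 3)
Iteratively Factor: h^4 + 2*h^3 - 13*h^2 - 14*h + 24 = (h - 1)*(h^3 + 3*h^2 - 10*h - 24) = (h - 3)*(h - 1)*(h^2 + 6*h + 8) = (h - 3)*(h - 1)*(h + 2)*(h + 4)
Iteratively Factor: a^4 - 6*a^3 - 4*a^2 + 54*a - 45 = (a - 3)*(a^3 - 3*a^2 - 13*a + 15) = (a - 3)*(a - 1)*(a^2 - 2*a - 15) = (a - 5)*(a - 3)*(a - 1)*(a + 3)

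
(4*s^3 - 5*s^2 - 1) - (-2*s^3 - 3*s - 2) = 6*s^3 - 5*s^2 + 3*s + 1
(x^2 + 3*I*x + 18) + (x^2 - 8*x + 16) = 2*x^2 - 8*x + 3*I*x + 34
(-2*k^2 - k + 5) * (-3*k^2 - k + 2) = 6*k^4 + 5*k^3 - 18*k^2 - 7*k + 10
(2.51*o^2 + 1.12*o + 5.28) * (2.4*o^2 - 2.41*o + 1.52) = 6.024*o^4 - 3.3611*o^3 + 13.788*o^2 - 11.0224*o + 8.0256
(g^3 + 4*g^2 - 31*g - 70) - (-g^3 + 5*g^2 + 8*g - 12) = 2*g^3 - g^2 - 39*g - 58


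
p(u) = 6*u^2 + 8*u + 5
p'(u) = 12*u + 8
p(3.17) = 90.65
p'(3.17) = 46.04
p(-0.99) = 2.96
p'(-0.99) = -3.88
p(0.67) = 13.05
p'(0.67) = 16.04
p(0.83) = 15.77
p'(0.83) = 17.96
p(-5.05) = 117.62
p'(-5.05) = -52.60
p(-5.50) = 142.50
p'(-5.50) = -58.00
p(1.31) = 25.78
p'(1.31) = 23.72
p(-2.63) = 25.46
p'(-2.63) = -23.56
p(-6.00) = 173.00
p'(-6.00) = -64.00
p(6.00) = 269.00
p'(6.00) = 80.00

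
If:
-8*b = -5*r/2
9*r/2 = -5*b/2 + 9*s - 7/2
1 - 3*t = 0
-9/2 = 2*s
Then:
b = -475/338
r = -760/169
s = -9/4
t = 1/3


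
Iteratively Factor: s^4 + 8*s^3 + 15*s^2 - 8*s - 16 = (s + 4)*(s^3 + 4*s^2 - s - 4) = (s + 4)^2*(s^2 - 1) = (s - 1)*(s + 4)^2*(s + 1)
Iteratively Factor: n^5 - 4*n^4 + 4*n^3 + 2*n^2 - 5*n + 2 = (n - 1)*(n^4 - 3*n^3 + n^2 + 3*n - 2) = (n - 1)^2*(n^3 - 2*n^2 - n + 2) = (n - 2)*(n - 1)^2*(n^2 - 1) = (n - 2)*(n - 1)^3*(n + 1)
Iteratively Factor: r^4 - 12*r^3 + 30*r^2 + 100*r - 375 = (r - 5)*(r^3 - 7*r^2 - 5*r + 75) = (r - 5)^2*(r^2 - 2*r - 15) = (r - 5)^3*(r + 3)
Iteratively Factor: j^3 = (j)*(j^2) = j^2*(j)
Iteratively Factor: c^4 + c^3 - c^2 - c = (c + 1)*(c^3 - c) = (c + 1)^2*(c^2 - c) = (c - 1)*(c + 1)^2*(c)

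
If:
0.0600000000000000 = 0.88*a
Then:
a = 0.07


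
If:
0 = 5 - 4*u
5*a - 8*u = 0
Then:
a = 2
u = 5/4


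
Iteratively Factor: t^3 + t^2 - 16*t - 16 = (t + 4)*(t^2 - 3*t - 4) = (t - 4)*(t + 4)*(t + 1)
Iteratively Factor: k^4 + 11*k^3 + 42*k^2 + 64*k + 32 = (k + 4)*(k^3 + 7*k^2 + 14*k + 8) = (k + 1)*(k + 4)*(k^2 + 6*k + 8) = (k + 1)*(k + 4)^2*(k + 2)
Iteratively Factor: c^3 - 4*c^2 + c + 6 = (c - 2)*(c^2 - 2*c - 3) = (c - 3)*(c - 2)*(c + 1)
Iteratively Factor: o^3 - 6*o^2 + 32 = (o + 2)*(o^2 - 8*o + 16) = (o - 4)*(o + 2)*(o - 4)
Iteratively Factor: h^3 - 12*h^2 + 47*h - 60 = (h - 3)*(h^2 - 9*h + 20) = (h - 5)*(h - 3)*(h - 4)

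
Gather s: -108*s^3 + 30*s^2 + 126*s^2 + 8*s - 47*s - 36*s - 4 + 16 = -108*s^3 + 156*s^2 - 75*s + 12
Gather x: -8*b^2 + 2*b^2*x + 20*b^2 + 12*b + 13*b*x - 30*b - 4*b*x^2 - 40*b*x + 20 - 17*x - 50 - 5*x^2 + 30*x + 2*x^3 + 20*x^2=12*b^2 - 18*b + 2*x^3 + x^2*(15 - 4*b) + x*(2*b^2 - 27*b + 13) - 30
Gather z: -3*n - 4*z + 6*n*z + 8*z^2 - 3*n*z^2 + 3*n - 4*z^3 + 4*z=6*n*z - 4*z^3 + z^2*(8 - 3*n)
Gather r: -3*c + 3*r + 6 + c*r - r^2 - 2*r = -3*c - r^2 + r*(c + 1) + 6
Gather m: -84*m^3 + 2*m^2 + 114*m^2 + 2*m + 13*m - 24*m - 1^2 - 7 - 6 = -84*m^3 + 116*m^2 - 9*m - 14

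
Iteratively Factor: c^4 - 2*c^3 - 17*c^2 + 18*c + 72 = (c - 3)*(c^3 + c^2 - 14*c - 24) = (c - 3)*(c + 2)*(c^2 - c - 12) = (c - 3)*(c + 2)*(c + 3)*(c - 4)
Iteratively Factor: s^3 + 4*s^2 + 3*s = (s)*(s^2 + 4*s + 3) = s*(s + 3)*(s + 1)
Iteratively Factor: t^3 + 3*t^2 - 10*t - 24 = (t - 3)*(t^2 + 6*t + 8) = (t - 3)*(t + 4)*(t + 2)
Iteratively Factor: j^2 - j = (j - 1)*(j)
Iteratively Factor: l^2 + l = (l + 1)*(l)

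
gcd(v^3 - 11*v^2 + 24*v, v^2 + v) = v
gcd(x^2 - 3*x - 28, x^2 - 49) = x - 7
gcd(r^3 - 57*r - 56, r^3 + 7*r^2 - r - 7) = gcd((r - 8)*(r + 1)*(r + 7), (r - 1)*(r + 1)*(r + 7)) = r^2 + 8*r + 7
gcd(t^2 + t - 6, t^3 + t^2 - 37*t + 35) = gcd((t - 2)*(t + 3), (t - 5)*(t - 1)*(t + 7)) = 1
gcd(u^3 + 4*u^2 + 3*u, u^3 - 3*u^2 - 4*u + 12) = 1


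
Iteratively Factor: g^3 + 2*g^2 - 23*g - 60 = (g - 5)*(g^2 + 7*g + 12) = (g - 5)*(g + 4)*(g + 3)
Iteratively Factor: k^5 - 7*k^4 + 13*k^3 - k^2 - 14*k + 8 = (k - 4)*(k^4 - 3*k^3 + k^2 + 3*k - 2) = (k - 4)*(k - 1)*(k^3 - 2*k^2 - k + 2) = (k - 4)*(k - 2)*(k - 1)*(k^2 - 1) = (k - 4)*(k - 2)*(k - 1)^2*(k + 1)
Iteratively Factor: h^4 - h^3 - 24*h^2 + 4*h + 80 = (h + 2)*(h^3 - 3*h^2 - 18*h + 40) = (h + 2)*(h + 4)*(h^2 - 7*h + 10) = (h - 2)*(h + 2)*(h + 4)*(h - 5)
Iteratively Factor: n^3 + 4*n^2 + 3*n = (n)*(n^2 + 4*n + 3) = n*(n + 3)*(n + 1)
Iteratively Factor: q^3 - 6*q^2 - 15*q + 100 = (q - 5)*(q^2 - q - 20) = (q - 5)*(q + 4)*(q - 5)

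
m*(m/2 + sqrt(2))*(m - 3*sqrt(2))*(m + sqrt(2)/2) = m^4/2 - sqrt(2)*m^3/4 - 13*m^2/2 - 3*sqrt(2)*m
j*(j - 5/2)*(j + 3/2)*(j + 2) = j^4 + j^3 - 23*j^2/4 - 15*j/2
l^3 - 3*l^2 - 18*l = l*(l - 6)*(l + 3)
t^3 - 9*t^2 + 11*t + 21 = (t - 7)*(t - 3)*(t + 1)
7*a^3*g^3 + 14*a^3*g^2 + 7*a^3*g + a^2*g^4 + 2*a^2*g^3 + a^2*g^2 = g*(7*a + g)*(a*g + a)^2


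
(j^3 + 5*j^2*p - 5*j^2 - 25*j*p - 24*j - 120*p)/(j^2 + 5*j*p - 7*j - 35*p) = (j^2 - 5*j - 24)/(j - 7)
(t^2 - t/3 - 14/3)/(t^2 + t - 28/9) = 3*(3*t^2 - t - 14)/(9*t^2 + 9*t - 28)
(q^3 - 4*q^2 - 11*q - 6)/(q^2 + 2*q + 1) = q - 6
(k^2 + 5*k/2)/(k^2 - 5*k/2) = (2*k + 5)/(2*k - 5)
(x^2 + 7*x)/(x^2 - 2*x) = (x + 7)/(x - 2)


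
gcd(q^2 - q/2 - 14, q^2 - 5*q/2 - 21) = q + 7/2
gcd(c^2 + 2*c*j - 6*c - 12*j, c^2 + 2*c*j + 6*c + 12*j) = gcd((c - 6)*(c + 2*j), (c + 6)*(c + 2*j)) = c + 2*j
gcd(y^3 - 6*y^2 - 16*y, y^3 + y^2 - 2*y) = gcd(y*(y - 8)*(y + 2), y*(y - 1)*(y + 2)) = y^2 + 2*y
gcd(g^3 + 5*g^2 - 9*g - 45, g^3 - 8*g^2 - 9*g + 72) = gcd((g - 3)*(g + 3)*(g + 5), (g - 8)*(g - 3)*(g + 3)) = g^2 - 9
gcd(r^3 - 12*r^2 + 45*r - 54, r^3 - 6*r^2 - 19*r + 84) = r - 3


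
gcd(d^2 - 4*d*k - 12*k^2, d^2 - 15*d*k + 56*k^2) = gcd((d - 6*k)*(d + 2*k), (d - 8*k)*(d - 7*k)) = 1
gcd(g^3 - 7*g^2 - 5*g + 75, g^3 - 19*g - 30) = g^2 - 2*g - 15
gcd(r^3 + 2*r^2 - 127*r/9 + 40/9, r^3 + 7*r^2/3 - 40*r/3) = r^2 + 7*r/3 - 40/3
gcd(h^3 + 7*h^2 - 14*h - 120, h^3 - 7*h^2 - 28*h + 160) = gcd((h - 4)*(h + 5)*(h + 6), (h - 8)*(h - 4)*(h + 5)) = h^2 + h - 20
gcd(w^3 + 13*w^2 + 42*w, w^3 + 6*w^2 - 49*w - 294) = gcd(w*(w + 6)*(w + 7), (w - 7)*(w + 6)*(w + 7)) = w^2 + 13*w + 42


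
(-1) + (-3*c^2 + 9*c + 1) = -3*c^2 + 9*c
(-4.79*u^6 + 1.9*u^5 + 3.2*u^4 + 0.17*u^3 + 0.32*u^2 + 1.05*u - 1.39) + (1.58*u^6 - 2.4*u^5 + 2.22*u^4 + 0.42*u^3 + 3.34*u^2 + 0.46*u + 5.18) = -3.21*u^6 - 0.5*u^5 + 5.42*u^4 + 0.59*u^3 + 3.66*u^2 + 1.51*u + 3.79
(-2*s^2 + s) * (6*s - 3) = -12*s^3 + 12*s^2 - 3*s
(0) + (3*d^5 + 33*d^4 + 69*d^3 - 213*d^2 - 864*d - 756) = 3*d^5 + 33*d^4 + 69*d^3 - 213*d^2 - 864*d - 756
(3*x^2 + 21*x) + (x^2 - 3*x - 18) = 4*x^2 + 18*x - 18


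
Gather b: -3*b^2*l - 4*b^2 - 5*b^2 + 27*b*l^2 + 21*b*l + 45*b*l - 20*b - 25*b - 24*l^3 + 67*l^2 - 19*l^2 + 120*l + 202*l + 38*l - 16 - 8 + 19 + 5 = b^2*(-3*l - 9) + b*(27*l^2 + 66*l - 45) - 24*l^3 + 48*l^2 + 360*l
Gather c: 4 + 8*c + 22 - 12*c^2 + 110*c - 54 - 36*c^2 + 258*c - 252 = -48*c^2 + 376*c - 280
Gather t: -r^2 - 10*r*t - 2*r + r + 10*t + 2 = -r^2 - r + t*(10 - 10*r) + 2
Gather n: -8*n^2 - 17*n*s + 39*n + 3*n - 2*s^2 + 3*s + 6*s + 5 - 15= -8*n^2 + n*(42 - 17*s) - 2*s^2 + 9*s - 10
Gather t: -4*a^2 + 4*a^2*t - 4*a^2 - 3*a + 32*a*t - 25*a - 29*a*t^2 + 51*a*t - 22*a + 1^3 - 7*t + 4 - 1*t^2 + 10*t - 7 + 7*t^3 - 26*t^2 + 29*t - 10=-8*a^2 - 50*a + 7*t^3 + t^2*(-29*a - 27) + t*(4*a^2 + 83*a + 32) - 12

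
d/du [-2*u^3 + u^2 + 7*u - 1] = -6*u^2 + 2*u + 7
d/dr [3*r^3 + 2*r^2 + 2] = r*(9*r + 4)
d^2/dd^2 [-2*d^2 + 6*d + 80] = -4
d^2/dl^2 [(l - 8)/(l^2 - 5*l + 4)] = 2*((13 - 3*l)*(l^2 - 5*l + 4) + (l - 8)*(2*l - 5)^2)/(l^2 - 5*l + 4)^3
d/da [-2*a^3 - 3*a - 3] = -6*a^2 - 3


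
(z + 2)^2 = z^2 + 4*z + 4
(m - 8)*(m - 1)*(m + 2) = m^3 - 7*m^2 - 10*m + 16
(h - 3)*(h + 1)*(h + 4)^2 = h^4 + 6*h^3 - 3*h^2 - 56*h - 48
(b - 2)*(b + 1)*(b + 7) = b^3 + 6*b^2 - 9*b - 14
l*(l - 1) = l^2 - l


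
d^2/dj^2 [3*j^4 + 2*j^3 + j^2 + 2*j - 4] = 36*j^2 + 12*j + 2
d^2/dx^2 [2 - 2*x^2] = -4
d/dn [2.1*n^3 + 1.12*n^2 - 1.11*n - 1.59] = 6.3*n^2 + 2.24*n - 1.11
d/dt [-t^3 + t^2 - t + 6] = -3*t^2 + 2*t - 1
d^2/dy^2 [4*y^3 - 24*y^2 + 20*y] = 24*y - 48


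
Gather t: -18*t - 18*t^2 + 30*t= -18*t^2 + 12*t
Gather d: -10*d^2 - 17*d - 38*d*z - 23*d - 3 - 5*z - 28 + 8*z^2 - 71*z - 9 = -10*d^2 + d*(-38*z - 40) + 8*z^2 - 76*z - 40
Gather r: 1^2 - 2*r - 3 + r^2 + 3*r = r^2 + r - 2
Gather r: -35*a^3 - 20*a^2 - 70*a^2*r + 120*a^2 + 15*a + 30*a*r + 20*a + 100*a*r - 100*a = -35*a^3 + 100*a^2 - 65*a + r*(-70*a^2 + 130*a)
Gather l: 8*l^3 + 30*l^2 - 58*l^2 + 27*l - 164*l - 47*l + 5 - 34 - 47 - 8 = 8*l^3 - 28*l^2 - 184*l - 84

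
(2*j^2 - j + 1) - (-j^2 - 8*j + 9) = 3*j^2 + 7*j - 8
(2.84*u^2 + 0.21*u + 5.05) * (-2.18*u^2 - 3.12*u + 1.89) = -6.1912*u^4 - 9.3186*u^3 - 6.2966*u^2 - 15.3591*u + 9.5445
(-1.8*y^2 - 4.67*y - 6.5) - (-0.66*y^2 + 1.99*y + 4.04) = -1.14*y^2 - 6.66*y - 10.54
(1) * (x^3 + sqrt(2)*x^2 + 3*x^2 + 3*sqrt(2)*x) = x^3 + sqrt(2)*x^2 + 3*x^2 + 3*sqrt(2)*x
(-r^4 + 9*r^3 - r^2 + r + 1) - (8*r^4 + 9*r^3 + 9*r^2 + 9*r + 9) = -9*r^4 - 10*r^2 - 8*r - 8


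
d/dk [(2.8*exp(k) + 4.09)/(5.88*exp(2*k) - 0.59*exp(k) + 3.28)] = (-16.464*exp(2*k) - 48.0984*exp(k) + 11.5971)*exp(k)/(34.5744*exp(4*k) - 6.9384*exp(3*k) + 38.9209*exp(2*k) - 3.8704*exp(k) + 10.7584)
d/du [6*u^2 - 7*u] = 12*u - 7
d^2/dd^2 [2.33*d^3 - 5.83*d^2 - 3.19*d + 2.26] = 13.98*d - 11.66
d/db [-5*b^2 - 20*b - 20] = -10*b - 20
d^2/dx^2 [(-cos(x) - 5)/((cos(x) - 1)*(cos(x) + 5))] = (cos(x) + 2)/(cos(x) - 1)^2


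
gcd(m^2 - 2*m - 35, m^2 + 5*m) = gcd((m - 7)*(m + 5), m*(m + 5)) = m + 5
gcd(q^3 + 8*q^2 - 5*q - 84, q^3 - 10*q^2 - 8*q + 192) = q + 4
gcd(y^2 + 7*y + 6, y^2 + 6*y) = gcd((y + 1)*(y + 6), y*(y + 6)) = y + 6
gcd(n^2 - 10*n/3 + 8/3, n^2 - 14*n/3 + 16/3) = n - 2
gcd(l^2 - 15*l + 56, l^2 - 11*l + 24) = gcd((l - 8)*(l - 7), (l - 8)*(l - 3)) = l - 8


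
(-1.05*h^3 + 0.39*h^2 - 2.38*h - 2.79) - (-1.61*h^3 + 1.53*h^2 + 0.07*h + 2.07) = 0.56*h^3 - 1.14*h^2 - 2.45*h - 4.86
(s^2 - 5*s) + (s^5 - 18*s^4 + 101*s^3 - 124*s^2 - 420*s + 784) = s^5 - 18*s^4 + 101*s^3 - 123*s^2 - 425*s + 784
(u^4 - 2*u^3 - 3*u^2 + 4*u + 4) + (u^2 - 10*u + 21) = u^4 - 2*u^3 - 2*u^2 - 6*u + 25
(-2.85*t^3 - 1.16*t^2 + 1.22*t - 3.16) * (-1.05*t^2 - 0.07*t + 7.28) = 2.9925*t^5 + 1.4175*t^4 - 21.9478*t^3 - 5.2122*t^2 + 9.1028*t - 23.0048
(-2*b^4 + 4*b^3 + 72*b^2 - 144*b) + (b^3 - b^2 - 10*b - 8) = -2*b^4 + 5*b^3 + 71*b^2 - 154*b - 8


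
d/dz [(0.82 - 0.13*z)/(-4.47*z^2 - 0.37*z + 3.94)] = (-0.5811*z^2 + 7.3308*z - 0.2088)/(19.9809*z^4 + 3.3078*z^3 - 35.0867*z^2 - 2.9156*z + 15.5236)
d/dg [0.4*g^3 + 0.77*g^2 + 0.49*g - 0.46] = 1.2*g^2 + 1.54*g + 0.49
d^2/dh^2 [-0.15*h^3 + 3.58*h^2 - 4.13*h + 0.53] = 7.16 - 0.9*h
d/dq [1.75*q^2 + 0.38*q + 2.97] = 3.5*q + 0.38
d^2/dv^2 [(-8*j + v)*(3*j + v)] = 2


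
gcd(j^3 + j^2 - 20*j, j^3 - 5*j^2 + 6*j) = j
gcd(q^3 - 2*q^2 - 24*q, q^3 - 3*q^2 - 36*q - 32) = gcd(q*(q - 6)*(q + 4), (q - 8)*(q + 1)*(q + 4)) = q + 4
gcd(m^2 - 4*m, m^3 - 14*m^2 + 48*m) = m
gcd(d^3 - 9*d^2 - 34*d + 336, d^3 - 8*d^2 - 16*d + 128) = d - 8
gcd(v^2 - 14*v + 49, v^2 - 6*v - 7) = v - 7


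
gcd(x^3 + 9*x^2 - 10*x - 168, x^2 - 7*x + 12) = x - 4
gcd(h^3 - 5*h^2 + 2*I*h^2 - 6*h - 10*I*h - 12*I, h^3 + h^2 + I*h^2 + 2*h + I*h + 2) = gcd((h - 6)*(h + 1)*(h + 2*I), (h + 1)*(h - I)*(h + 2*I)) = h^2 + h*(1 + 2*I) + 2*I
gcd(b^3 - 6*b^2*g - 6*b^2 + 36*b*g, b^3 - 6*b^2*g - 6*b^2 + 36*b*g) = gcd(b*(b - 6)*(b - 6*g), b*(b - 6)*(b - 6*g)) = b^3 - 6*b^2*g - 6*b^2 + 36*b*g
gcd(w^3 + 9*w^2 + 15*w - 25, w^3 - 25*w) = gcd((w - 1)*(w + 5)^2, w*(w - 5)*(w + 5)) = w + 5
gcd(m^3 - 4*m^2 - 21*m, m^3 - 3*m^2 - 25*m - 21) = m^2 - 4*m - 21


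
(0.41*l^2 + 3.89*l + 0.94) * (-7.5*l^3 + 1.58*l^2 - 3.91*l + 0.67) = -3.075*l^5 - 28.5272*l^4 - 2.5069*l^3 - 13.45*l^2 - 1.0691*l + 0.6298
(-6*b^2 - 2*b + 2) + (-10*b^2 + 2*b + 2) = 4 - 16*b^2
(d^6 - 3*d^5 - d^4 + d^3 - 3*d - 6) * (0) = 0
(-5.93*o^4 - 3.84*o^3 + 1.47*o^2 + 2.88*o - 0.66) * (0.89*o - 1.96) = -5.2777*o^5 + 8.2052*o^4 + 8.8347*o^3 - 0.318*o^2 - 6.2322*o + 1.2936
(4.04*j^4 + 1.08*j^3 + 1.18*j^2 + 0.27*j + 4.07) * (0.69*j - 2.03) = 2.7876*j^5 - 7.456*j^4 - 1.3782*j^3 - 2.2091*j^2 + 2.2602*j - 8.2621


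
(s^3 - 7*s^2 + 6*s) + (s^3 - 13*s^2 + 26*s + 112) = 2*s^3 - 20*s^2 + 32*s + 112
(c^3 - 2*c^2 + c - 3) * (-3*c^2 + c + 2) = -3*c^5 + 7*c^4 - 3*c^3 + 6*c^2 - c - 6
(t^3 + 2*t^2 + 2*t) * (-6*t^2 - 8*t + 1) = -6*t^5 - 20*t^4 - 27*t^3 - 14*t^2 + 2*t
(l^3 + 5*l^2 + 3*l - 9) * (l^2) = l^5 + 5*l^4 + 3*l^3 - 9*l^2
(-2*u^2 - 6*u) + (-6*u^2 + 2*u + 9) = -8*u^2 - 4*u + 9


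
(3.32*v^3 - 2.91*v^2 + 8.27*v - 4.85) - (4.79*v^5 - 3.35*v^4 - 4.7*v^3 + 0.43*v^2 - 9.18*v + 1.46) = -4.79*v^5 + 3.35*v^4 + 8.02*v^3 - 3.34*v^2 + 17.45*v - 6.31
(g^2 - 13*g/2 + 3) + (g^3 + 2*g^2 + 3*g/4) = g^3 + 3*g^2 - 23*g/4 + 3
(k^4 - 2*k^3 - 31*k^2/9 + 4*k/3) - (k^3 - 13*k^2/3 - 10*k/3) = k^4 - 3*k^3 + 8*k^2/9 + 14*k/3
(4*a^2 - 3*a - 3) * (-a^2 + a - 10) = -4*a^4 + 7*a^3 - 40*a^2 + 27*a + 30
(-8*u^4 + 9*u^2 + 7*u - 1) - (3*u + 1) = -8*u^4 + 9*u^2 + 4*u - 2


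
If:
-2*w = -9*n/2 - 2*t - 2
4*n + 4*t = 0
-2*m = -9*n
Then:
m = 18*w/5 - 18/5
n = 4*w/5 - 4/5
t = 4/5 - 4*w/5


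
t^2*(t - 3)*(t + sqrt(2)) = t^4 - 3*t^3 + sqrt(2)*t^3 - 3*sqrt(2)*t^2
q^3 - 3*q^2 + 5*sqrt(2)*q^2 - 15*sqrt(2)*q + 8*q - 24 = (q - 3)*(q + sqrt(2))*(q + 4*sqrt(2))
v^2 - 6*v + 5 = (v - 5)*(v - 1)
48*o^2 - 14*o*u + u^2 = (-8*o + u)*(-6*o + u)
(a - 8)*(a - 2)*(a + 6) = a^3 - 4*a^2 - 44*a + 96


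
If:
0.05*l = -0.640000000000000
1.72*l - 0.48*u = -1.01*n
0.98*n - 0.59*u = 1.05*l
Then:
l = -12.80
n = 154.91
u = 280.08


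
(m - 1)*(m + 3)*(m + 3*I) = m^3 + 2*m^2 + 3*I*m^2 - 3*m + 6*I*m - 9*I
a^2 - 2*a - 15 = (a - 5)*(a + 3)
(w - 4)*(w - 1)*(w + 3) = w^3 - 2*w^2 - 11*w + 12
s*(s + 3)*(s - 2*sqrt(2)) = s^3 - 2*sqrt(2)*s^2 + 3*s^2 - 6*sqrt(2)*s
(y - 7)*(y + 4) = y^2 - 3*y - 28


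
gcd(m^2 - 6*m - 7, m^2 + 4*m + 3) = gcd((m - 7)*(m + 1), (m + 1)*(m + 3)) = m + 1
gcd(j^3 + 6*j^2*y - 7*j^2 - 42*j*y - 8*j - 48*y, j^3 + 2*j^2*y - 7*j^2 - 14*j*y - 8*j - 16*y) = j^2 - 7*j - 8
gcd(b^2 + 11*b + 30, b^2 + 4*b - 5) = b + 5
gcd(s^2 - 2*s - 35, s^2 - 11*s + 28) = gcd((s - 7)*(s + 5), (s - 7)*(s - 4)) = s - 7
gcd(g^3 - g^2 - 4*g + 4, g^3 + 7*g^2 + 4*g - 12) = g^2 + g - 2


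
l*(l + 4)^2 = l^3 + 8*l^2 + 16*l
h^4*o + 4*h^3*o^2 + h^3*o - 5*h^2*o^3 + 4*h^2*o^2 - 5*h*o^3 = h*(h - o)*(h + 5*o)*(h*o + o)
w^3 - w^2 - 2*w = w*(w - 2)*(w + 1)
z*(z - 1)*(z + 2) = z^3 + z^2 - 2*z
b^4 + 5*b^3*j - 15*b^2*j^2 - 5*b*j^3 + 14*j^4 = (b - 2*j)*(b - j)*(b + j)*(b + 7*j)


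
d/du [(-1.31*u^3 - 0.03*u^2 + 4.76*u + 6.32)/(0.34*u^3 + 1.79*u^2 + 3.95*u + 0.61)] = (-2.3347*u^4 - 13.5858*u^3 - 17.4826*u^2 - 22.6622*u - 22.0604)/(0.1156*u^6 + 1.2172*u^5 + 5.8901*u^4 + 14.5558*u^3 + 17.7863*u^2 + 4.819*u + 0.3721)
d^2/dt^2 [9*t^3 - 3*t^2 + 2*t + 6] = 54*t - 6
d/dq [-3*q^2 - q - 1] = -6*q - 1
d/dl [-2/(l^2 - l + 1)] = 2*(2*l - 1)/(l^2 - l + 1)^2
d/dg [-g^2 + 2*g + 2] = 2 - 2*g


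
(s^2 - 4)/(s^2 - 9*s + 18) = (s^2 - 4)/(s^2 - 9*s + 18)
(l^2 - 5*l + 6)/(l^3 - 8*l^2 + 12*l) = (l - 3)/(l*(l - 6))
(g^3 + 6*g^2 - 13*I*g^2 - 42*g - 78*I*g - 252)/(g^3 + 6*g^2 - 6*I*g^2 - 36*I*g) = (g - 7*I)/g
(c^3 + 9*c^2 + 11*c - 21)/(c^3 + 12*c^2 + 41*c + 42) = (c - 1)/(c + 2)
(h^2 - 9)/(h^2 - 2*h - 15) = (h - 3)/(h - 5)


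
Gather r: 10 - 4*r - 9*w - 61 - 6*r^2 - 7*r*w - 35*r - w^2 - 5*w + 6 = -6*r^2 + r*(-7*w - 39) - w^2 - 14*w - 45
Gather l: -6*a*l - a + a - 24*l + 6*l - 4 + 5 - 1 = l*(-6*a - 18)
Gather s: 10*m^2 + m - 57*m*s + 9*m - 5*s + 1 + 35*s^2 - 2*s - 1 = 10*m^2 + 10*m + 35*s^2 + s*(-57*m - 7)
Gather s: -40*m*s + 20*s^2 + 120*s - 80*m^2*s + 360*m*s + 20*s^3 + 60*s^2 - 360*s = 20*s^3 + 80*s^2 + s*(-80*m^2 + 320*m - 240)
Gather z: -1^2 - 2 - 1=-4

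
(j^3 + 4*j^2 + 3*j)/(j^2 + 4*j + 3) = j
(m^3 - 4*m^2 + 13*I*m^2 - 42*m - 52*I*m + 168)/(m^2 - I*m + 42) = (m^2 + m*(-4 + 7*I) - 28*I)/(m - 7*I)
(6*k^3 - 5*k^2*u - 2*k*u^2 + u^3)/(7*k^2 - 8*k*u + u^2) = (-6*k^2 - k*u + u^2)/(-7*k + u)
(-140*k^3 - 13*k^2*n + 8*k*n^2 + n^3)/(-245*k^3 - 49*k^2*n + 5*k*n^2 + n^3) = (4*k - n)/(7*k - n)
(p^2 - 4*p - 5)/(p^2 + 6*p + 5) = (p - 5)/(p + 5)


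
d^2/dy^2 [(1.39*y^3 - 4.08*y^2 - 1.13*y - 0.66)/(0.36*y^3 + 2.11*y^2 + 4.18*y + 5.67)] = (4.44089209850063e-16*y^7 - 3.169224*y^6 - 13.42872*y^5 - 3.38623200000001*y^4 + 189.194824*y^3 + 494.623728*y^2 + 322.392456*y - 216.043152)/(0.046656*y^9 + 0.820368*y^8 + 6.433452*y^7 + 30.649195*y^6 + 100.541118*y^5 + 237.523809*y^4 + 407.80504*y^3 + 500.708061*y^2 + 403.147206*y + 182.284263)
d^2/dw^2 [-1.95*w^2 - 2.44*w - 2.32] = -3.90000000000000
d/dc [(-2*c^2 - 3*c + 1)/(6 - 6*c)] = (c^2 - 2*c - 1)/(3*(c^2 - 2*c + 1))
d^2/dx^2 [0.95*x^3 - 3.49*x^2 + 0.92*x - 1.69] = 5.7*x - 6.98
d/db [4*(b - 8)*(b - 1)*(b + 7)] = 12*b^2 - 16*b - 220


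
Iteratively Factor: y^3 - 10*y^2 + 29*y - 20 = (y - 4)*(y^2 - 6*y + 5) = (y - 4)*(y - 1)*(y - 5)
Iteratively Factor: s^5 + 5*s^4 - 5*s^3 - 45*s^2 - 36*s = (s)*(s^4 + 5*s^3 - 5*s^2 - 45*s - 36) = s*(s + 4)*(s^3 + s^2 - 9*s - 9) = s*(s + 1)*(s + 4)*(s^2 - 9) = s*(s + 1)*(s + 3)*(s + 4)*(s - 3)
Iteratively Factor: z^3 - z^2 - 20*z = (z - 5)*(z^2 + 4*z) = z*(z - 5)*(z + 4)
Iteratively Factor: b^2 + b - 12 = (b - 3)*(b + 4)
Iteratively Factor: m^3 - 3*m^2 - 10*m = (m + 2)*(m^2 - 5*m) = m*(m + 2)*(m - 5)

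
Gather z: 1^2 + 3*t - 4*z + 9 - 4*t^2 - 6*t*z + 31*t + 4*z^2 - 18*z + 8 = -4*t^2 + 34*t + 4*z^2 + z*(-6*t - 22) + 18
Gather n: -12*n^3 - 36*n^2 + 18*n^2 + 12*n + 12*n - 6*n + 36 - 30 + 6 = -12*n^3 - 18*n^2 + 18*n + 12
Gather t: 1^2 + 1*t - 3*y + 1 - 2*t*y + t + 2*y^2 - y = t*(2 - 2*y) + 2*y^2 - 4*y + 2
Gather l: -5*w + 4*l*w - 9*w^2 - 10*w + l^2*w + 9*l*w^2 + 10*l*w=l^2*w + l*(9*w^2 + 14*w) - 9*w^2 - 15*w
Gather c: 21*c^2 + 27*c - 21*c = 21*c^2 + 6*c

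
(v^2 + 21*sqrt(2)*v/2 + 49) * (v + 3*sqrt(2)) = v^3 + 27*sqrt(2)*v^2/2 + 112*v + 147*sqrt(2)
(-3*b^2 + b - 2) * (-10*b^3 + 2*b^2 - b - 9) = 30*b^5 - 16*b^4 + 25*b^3 + 22*b^2 - 7*b + 18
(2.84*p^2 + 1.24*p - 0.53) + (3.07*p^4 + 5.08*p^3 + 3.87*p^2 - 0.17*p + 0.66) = 3.07*p^4 + 5.08*p^3 + 6.71*p^2 + 1.07*p + 0.13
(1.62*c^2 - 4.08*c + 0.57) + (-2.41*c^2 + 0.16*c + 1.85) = -0.79*c^2 - 3.92*c + 2.42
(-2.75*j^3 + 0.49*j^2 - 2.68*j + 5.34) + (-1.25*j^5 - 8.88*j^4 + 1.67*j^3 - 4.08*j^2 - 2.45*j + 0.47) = -1.25*j^5 - 8.88*j^4 - 1.08*j^3 - 3.59*j^2 - 5.13*j + 5.81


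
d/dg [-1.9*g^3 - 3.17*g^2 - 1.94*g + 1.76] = -5.7*g^2 - 6.34*g - 1.94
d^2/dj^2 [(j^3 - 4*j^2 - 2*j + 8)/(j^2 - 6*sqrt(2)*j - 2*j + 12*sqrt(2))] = 4*(-6*sqrt(2)*j^3 + 33*j^3 - 204*j^2 + 36*sqrt(2)*j^2 - 36*sqrt(2)*j + 408*j - 416 + 24*sqrt(2))/(j^6 - 18*sqrt(2)*j^5 - 6*j^5 + 108*sqrt(2)*j^4 + 228*j^4 - 1304*j^3 - 648*sqrt(2)*j^3 + 2592*j^2 + 2736*sqrt(2)*j^2 - 5184*sqrt(2)*j - 1728*j + 3456*sqrt(2))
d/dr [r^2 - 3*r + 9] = 2*r - 3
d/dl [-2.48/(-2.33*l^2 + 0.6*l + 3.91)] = (1.488 - 11.5568*l)/(-2.33*l^2 + 0.6*l + 3.91)^2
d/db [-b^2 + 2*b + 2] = 2 - 2*b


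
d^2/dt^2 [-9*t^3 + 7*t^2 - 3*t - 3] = 14 - 54*t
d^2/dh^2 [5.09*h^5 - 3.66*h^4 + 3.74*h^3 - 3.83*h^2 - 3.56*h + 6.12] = 101.8*h^3 - 43.92*h^2 + 22.44*h - 7.66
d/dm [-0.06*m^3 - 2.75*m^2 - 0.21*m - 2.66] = -0.18*m^2 - 5.5*m - 0.21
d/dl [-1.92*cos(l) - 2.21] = 1.92*sin(l)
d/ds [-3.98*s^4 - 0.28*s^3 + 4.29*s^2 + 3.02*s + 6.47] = -15.92*s^3 - 0.84*s^2 + 8.58*s + 3.02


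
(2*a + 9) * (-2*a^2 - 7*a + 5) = -4*a^3 - 32*a^2 - 53*a + 45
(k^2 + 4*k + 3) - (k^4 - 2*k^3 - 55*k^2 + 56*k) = -k^4 + 2*k^3 + 56*k^2 - 52*k + 3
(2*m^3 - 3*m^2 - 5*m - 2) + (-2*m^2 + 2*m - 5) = 2*m^3 - 5*m^2 - 3*m - 7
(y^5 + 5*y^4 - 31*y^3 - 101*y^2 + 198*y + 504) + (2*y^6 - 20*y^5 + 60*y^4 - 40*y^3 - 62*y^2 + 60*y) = 2*y^6 - 19*y^5 + 65*y^4 - 71*y^3 - 163*y^2 + 258*y + 504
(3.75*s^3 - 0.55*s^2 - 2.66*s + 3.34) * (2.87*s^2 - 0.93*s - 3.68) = 10.7625*s^5 - 5.066*s^4 - 20.9227*s^3 + 14.0836*s^2 + 6.6826*s - 12.2912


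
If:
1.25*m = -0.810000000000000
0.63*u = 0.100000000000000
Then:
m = -0.65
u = 0.16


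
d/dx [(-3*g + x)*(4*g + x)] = g + 2*x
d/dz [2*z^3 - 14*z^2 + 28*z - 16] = 6*z^2 - 28*z + 28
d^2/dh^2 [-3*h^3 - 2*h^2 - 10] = -18*h - 4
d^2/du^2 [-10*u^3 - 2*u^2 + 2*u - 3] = -60*u - 4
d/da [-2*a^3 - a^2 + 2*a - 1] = -6*a^2 - 2*a + 2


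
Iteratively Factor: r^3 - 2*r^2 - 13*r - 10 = (r - 5)*(r^2 + 3*r + 2) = (r - 5)*(r + 1)*(r + 2)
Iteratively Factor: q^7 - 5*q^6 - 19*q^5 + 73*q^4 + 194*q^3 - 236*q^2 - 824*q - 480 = (q + 2)*(q^6 - 7*q^5 - 5*q^4 + 83*q^3 + 28*q^2 - 292*q - 240) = (q + 1)*(q + 2)*(q^5 - 8*q^4 + 3*q^3 + 80*q^2 - 52*q - 240) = (q + 1)*(q + 2)^2*(q^4 - 10*q^3 + 23*q^2 + 34*q - 120) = (q - 4)*(q + 1)*(q + 2)^2*(q^3 - 6*q^2 - q + 30) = (q - 4)*(q + 1)*(q + 2)^3*(q^2 - 8*q + 15) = (q - 5)*(q - 4)*(q + 1)*(q + 2)^3*(q - 3)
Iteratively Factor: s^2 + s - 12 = (s + 4)*(s - 3)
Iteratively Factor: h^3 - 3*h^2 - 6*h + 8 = (h - 4)*(h^2 + h - 2) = (h - 4)*(h + 2)*(h - 1)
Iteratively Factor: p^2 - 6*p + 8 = (p - 2)*(p - 4)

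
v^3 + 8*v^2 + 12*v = v*(v + 2)*(v + 6)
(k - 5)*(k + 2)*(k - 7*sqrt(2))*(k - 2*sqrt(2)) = k^4 - 9*sqrt(2)*k^3 - 3*k^3 + 18*k^2 + 27*sqrt(2)*k^2 - 84*k + 90*sqrt(2)*k - 280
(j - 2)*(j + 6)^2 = j^3 + 10*j^2 + 12*j - 72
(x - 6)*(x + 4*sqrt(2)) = x^2 - 6*x + 4*sqrt(2)*x - 24*sqrt(2)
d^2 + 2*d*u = d*(d + 2*u)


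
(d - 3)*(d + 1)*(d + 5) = d^3 + 3*d^2 - 13*d - 15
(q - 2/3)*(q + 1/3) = q^2 - q/3 - 2/9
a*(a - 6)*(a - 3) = a^3 - 9*a^2 + 18*a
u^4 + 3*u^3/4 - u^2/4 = u^2*(u - 1/4)*(u + 1)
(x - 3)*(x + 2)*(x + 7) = x^3 + 6*x^2 - 13*x - 42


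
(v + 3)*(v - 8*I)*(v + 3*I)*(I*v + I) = I*v^4 + 5*v^3 + 4*I*v^3 + 20*v^2 + 27*I*v^2 + 15*v + 96*I*v + 72*I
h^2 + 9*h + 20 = (h + 4)*(h + 5)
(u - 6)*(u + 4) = u^2 - 2*u - 24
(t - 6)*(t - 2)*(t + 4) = t^3 - 4*t^2 - 20*t + 48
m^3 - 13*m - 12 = (m - 4)*(m + 1)*(m + 3)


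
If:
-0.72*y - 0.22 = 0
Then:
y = -0.31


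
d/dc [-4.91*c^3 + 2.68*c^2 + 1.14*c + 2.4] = -14.73*c^2 + 5.36*c + 1.14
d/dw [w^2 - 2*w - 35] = 2*w - 2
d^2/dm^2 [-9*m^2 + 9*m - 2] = -18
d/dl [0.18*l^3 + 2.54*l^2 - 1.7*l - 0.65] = 0.54*l^2 + 5.08*l - 1.7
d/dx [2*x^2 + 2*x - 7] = 4*x + 2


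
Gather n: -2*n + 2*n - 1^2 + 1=0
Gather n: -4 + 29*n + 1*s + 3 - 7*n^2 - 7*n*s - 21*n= -7*n^2 + n*(8 - 7*s) + s - 1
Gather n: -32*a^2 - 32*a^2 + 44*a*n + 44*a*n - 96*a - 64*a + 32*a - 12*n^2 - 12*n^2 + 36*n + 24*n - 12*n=-64*a^2 - 128*a - 24*n^2 + n*(88*a + 48)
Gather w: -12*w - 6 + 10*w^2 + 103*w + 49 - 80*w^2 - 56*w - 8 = -70*w^2 + 35*w + 35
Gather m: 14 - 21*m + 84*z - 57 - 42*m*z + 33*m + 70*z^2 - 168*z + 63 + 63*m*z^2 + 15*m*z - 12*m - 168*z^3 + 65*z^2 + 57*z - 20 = m*(63*z^2 - 27*z) - 168*z^3 + 135*z^2 - 27*z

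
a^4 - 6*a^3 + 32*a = a*(a - 4)^2*(a + 2)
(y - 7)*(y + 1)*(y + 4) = y^3 - 2*y^2 - 31*y - 28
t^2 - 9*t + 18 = (t - 6)*(t - 3)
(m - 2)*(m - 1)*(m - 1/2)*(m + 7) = m^4 + 7*m^3/2 - 21*m^2 + 47*m/2 - 7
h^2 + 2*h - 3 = (h - 1)*(h + 3)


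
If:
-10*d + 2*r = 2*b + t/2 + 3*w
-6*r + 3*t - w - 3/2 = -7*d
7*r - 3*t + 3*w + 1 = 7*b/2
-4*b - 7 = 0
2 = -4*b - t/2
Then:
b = -7/4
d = -591/158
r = -915/632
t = 10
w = 3477/316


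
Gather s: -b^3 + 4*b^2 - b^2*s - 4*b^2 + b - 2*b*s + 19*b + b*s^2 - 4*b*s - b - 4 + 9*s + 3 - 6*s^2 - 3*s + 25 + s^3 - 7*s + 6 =-b^3 + 19*b + s^3 + s^2*(b - 6) + s*(-b^2 - 6*b - 1) + 30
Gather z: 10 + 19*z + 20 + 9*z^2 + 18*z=9*z^2 + 37*z + 30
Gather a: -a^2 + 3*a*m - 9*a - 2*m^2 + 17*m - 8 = -a^2 + a*(3*m - 9) - 2*m^2 + 17*m - 8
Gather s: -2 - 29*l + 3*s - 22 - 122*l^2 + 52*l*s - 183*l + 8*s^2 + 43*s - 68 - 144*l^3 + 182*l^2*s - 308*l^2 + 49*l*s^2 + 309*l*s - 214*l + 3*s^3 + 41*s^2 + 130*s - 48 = -144*l^3 - 430*l^2 - 426*l + 3*s^3 + s^2*(49*l + 49) + s*(182*l^2 + 361*l + 176) - 140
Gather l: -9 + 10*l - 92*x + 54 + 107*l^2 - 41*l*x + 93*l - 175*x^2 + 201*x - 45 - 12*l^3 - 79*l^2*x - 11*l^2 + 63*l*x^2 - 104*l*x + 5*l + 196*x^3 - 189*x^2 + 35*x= -12*l^3 + l^2*(96 - 79*x) + l*(63*x^2 - 145*x + 108) + 196*x^3 - 364*x^2 + 144*x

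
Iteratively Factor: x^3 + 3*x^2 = (x)*(x^2 + 3*x) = x^2*(x + 3)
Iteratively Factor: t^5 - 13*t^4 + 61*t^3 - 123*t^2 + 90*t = (t - 3)*(t^4 - 10*t^3 + 31*t^2 - 30*t) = (t - 3)^2*(t^3 - 7*t^2 + 10*t) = (t - 3)^2*(t - 2)*(t^2 - 5*t) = t*(t - 3)^2*(t - 2)*(t - 5)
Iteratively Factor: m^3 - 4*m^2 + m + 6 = (m + 1)*(m^2 - 5*m + 6) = (m - 2)*(m + 1)*(m - 3)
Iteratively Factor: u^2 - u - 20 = (u + 4)*(u - 5)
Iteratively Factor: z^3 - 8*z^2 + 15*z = (z - 3)*(z^2 - 5*z) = z*(z - 3)*(z - 5)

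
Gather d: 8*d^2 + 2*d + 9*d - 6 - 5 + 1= 8*d^2 + 11*d - 10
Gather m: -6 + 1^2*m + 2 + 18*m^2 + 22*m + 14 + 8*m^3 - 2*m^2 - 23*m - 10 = 8*m^3 + 16*m^2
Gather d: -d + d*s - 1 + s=d*(s - 1) + s - 1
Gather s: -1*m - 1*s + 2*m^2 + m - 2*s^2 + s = 2*m^2 - 2*s^2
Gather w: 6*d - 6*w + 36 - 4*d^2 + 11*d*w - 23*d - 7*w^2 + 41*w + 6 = -4*d^2 - 17*d - 7*w^2 + w*(11*d + 35) + 42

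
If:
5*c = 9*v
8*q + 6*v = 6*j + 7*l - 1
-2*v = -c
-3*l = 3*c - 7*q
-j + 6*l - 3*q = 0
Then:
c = 0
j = 33/223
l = 7/223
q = 3/223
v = 0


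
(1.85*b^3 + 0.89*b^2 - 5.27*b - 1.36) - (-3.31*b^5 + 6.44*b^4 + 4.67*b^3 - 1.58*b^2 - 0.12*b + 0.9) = 3.31*b^5 - 6.44*b^4 - 2.82*b^3 + 2.47*b^2 - 5.15*b - 2.26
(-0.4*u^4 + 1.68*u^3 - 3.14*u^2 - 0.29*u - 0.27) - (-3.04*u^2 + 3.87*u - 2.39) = -0.4*u^4 + 1.68*u^3 - 0.1*u^2 - 4.16*u + 2.12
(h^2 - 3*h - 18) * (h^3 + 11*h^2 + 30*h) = h^5 + 8*h^4 - 21*h^3 - 288*h^2 - 540*h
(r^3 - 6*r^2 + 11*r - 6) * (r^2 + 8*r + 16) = r^5 + 2*r^4 - 21*r^3 - 14*r^2 + 128*r - 96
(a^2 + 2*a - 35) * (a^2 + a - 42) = a^4 + 3*a^3 - 75*a^2 - 119*a + 1470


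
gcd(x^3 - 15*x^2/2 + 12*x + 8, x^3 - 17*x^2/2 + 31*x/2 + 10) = x^2 - 7*x/2 - 2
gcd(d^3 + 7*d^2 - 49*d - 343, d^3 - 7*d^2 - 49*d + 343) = d^2 - 49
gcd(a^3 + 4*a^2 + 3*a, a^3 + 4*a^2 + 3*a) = a^3 + 4*a^2 + 3*a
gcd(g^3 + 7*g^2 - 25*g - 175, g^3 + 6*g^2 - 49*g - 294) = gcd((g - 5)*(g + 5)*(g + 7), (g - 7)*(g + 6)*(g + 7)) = g + 7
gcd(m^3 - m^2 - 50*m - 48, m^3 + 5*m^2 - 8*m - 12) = m^2 + 7*m + 6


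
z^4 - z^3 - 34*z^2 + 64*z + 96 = (z - 4)^2*(z + 1)*(z + 6)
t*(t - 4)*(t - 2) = t^3 - 6*t^2 + 8*t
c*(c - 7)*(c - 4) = c^3 - 11*c^2 + 28*c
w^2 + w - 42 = (w - 6)*(w + 7)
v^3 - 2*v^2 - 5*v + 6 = (v - 3)*(v - 1)*(v + 2)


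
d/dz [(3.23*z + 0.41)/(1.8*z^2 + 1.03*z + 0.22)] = (-5.814*z^2 - 1.476*z + 0.2883)/(3.24*z^4 + 3.708*z^3 + 1.8529*z^2 + 0.4532*z + 0.0484)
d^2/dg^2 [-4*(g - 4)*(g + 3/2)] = -8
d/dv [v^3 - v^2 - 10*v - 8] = 3*v^2 - 2*v - 10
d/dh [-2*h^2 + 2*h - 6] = 2 - 4*h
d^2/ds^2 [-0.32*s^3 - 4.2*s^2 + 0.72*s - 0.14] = -1.92*s - 8.4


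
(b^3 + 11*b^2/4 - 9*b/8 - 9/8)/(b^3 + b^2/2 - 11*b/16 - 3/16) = 2*(2*b^2 + 7*b + 3)/(4*b^2 + 5*b + 1)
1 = 1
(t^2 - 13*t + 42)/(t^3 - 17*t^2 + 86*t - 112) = (t - 6)/(t^2 - 10*t + 16)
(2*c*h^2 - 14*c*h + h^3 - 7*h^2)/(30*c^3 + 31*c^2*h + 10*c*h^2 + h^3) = h*(h - 7)/(15*c^2 + 8*c*h + h^2)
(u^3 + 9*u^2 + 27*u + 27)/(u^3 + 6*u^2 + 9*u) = (u + 3)/u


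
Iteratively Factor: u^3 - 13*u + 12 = (u - 1)*(u^2 + u - 12) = (u - 3)*(u - 1)*(u + 4)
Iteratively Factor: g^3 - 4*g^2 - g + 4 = (g + 1)*(g^2 - 5*g + 4) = (g - 4)*(g + 1)*(g - 1)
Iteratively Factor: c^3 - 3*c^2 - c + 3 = (c - 1)*(c^2 - 2*c - 3) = (c - 3)*(c - 1)*(c + 1)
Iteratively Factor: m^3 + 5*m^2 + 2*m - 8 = (m + 4)*(m^2 + m - 2) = (m + 2)*(m + 4)*(m - 1)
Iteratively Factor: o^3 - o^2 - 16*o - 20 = (o - 5)*(o^2 + 4*o + 4) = (o - 5)*(o + 2)*(o + 2)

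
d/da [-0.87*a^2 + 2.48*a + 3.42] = 2.48 - 1.74*a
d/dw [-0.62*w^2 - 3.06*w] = -1.24*w - 3.06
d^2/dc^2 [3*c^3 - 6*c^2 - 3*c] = 18*c - 12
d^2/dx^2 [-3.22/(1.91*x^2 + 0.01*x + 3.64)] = (23.493764*x^2 + 0.123004*x - 3.22*(3.82*x + 0.01)*(7.64*x + 0.02) + 44.773456)/(1.91*x^2 + 0.01*x + 3.64)^3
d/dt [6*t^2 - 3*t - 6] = 12*t - 3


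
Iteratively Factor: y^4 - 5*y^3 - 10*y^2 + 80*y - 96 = (y - 3)*(y^3 - 2*y^2 - 16*y + 32) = (y - 3)*(y + 4)*(y^2 - 6*y + 8) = (y - 3)*(y - 2)*(y + 4)*(y - 4)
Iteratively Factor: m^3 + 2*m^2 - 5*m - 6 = (m + 1)*(m^2 + m - 6) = (m - 2)*(m + 1)*(m + 3)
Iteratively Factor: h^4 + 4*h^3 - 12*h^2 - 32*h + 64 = (h + 4)*(h^3 - 12*h + 16) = (h + 4)^2*(h^2 - 4*h + 4) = (h - 2)*(h + 4)^2*(h - 2)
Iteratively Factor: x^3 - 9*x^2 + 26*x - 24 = (x - 3)*(x^2 - 6*x + 8) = (x - 3)*(x - 2)*(x - 4)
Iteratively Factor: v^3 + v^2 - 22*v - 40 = (v + 2)*(v^2 - v - 20) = (v - 5)*(v + 2)*(v + 4)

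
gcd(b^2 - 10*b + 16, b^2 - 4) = b - 2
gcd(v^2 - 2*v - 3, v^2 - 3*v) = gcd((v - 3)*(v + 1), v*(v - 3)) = v - 3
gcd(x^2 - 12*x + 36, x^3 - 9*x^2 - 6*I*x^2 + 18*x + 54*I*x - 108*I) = x - 6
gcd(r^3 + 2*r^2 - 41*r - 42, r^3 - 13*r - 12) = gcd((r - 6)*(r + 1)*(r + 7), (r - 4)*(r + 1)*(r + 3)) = r + 1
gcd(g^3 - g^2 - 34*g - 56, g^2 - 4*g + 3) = 1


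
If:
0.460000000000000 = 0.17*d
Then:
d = 2.71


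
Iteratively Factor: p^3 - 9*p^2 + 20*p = (p - 4)*(p^2 - 5*p) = (p - 5)*(p - 4)*(p)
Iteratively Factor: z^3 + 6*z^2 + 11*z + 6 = (z + 1)*(z^2 + 5*z + 6) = (z + 1)*(z + 2)*(z + 3)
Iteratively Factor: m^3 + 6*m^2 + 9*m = (m + 3)*(m^2 + 3*m) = (m + 3)^2*(m)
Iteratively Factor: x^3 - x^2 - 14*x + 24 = (x - 2)*(x^2 + x - 12) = (x - 2)*(x + 4)*(x - 3)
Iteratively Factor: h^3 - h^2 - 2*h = (h - 2)*(h^2 + h) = h*(h - 2)*(h + 1)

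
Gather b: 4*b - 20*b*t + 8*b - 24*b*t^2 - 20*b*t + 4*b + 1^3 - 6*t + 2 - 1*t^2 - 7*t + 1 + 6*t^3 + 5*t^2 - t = b*(-24*t^2 - 40*t + 16) + 6*t^3 + 4*t^2 - 14*t + 4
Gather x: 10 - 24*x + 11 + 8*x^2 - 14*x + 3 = 8*x^2 - 38*x + 24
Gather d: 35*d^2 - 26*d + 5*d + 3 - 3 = 35*d^2 - 21*d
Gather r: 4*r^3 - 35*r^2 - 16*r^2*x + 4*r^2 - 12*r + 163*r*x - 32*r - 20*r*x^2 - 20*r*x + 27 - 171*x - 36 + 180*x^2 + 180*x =4*r^3 + r^2*(-16*x - 31) + r*(-20*x^2 + 143*x - 44) + 180*x^2 + 9*x - 9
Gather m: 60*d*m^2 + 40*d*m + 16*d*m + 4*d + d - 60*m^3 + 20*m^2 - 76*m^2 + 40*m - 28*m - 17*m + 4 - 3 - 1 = 5*d - 60*m^3 + m^2*(60*d - 56) + m*(56*d - 5)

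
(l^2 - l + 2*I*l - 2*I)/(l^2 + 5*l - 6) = (l + 2*I)/(l + 6)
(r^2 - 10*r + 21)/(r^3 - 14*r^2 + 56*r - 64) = (r^2 - 10*r + 21)/(r^3 - 14*r^2 + 56*r - 64)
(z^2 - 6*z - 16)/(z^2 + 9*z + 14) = (z - 8)/(z + 7)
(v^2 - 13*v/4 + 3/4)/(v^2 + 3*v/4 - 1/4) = (v - 3)/(v + 1)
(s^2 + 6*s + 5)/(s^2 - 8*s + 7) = (s^2 + 6*s + 5)/(s^2 - 8*s + 7)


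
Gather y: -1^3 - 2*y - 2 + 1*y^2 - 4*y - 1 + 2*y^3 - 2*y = 2*y^3 + y^2 - 8*y - 4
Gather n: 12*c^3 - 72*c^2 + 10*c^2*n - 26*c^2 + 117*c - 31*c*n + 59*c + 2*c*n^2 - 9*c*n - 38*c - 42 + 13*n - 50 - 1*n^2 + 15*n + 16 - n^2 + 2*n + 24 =12*c^3 - 98*c^2 + 138*c + n^2*(2*c - 2) + n*(10*c^2 - 40*c + 30) - 52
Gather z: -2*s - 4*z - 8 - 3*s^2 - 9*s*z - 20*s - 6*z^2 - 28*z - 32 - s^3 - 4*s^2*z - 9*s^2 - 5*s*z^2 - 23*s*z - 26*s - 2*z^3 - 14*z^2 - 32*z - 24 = -s^3 - 12*s^2 - 48*s - 2*z^3 + z^2*(-5*s - 20) + z*(-4*s^2 - 32*s - 64) - 64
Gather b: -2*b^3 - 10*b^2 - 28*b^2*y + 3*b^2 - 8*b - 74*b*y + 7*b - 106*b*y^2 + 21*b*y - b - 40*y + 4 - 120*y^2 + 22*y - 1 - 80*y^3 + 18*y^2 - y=-2*b^3 + b^2*(-28*y - 7) + b*(-106*y^2 - 53*y - 2) - 80*y^3 - 102*y^2 - 19*y + 3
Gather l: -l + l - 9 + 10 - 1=0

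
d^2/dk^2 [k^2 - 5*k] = 2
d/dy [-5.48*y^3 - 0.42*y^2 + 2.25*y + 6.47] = -16.44*y^2 - 0.84*y + 2.25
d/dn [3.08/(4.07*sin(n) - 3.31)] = -12.5356*cos(n)/(4.07*sin(n) - 3.31)^2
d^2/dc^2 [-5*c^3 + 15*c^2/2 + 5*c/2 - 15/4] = 15 - 30*c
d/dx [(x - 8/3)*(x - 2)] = 2*x - 14/3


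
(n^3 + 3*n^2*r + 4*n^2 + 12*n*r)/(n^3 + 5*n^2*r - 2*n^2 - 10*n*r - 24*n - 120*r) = n*(n + 3*r)/(n^2 + 5*n*r - 6*n - 30*r)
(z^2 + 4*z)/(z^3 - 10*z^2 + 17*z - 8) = z*(z + 4)/(z^3 - 10*z^2 + 17*z - 8)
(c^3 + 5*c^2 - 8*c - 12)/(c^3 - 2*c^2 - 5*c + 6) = (c^3 + 5*c^2 - 8*c - 12)/(c^3 - 2*c^2 - 5*c + 6)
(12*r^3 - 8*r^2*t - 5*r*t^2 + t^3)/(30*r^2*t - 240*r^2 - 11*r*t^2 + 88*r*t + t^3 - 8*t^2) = (2*r^2 - r*t - t^2)/(5*r*t - 40*r - t^2 + 8*t)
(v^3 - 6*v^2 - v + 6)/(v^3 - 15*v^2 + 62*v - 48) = (v + 1)/(v - 8)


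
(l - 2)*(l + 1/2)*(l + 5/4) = l^3 - l^2/4 - 23*l/8 - 5/4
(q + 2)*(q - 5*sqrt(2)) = q^2 - 5*sqrt(2)*q + 2*q - 10*sqrt(2)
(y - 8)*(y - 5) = y^2 - 13*y + 40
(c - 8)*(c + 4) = c^2 - 4*c - 32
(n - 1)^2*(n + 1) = n^3 - n^2 - n + 1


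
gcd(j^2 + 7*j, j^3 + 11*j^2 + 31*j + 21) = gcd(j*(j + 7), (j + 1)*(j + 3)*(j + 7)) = j + 7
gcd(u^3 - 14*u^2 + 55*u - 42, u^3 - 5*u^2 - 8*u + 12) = u^2 - 7*u + 6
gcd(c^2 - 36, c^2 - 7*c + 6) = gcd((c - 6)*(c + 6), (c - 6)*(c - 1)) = c - 6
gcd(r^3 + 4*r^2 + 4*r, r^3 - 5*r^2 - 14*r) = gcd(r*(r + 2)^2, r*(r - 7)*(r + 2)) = r^2 + 2*r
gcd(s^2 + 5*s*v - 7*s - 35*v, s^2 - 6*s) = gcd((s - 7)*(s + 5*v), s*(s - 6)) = 1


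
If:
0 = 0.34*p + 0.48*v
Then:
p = -1.41176470588235*v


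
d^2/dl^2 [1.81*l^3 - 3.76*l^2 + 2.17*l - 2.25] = 10.86*l - 7.52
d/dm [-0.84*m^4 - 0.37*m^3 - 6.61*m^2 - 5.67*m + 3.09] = -3.36*m^3 - 1.11*m^2 - 13.22*m - 5.67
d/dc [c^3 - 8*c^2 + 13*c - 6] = 3*c^2 - 16*c + 13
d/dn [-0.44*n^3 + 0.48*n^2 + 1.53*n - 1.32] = -1.32*n^2 + 0.96*n + 1.53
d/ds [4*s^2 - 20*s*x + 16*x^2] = 8*s - 20*x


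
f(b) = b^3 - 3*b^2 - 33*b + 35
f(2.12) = -38.92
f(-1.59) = 75.87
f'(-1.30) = -20.13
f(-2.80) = 81.93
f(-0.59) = 53.22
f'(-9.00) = 264.00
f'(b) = 3*b^2 - 6*b - 33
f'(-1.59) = -15.88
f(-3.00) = 80.00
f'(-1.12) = -22.52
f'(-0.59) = -28.42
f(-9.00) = -640.00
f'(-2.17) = -5.85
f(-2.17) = 82.26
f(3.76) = -78.34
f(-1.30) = 70.63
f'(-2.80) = 7.32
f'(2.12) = -32.24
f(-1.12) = 66.79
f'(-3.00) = 12.00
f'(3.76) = -13.15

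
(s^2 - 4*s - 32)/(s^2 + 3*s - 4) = (s - 8)/(s - 1)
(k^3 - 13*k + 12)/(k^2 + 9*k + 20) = (k^2 - 4*k + 3)/(k + 5)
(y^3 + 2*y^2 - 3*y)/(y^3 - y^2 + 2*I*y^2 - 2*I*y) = (y + 3)/(y + 2*I)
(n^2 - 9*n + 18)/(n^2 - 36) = (n - 3)/(n + 6)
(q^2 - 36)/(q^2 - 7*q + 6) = (q + 6)/(q - 1)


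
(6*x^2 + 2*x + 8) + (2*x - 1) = 6*x^2 + 4*x + 7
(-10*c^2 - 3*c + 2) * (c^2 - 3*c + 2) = -10*c^4 + 27*c^3 - 9*c^2 - 12*c + 4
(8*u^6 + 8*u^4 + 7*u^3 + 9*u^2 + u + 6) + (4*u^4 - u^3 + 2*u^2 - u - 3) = 8*u^6 + 12*u^4 + 6*u^3 + 11*u^2 + 3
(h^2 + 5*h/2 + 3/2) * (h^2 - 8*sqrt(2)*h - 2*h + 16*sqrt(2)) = h^4 - 8*sqrt(2)*h^3 + h^3/2 - 4*sqrt(2)*h^2 - 7*h^2/2 - 3*h + 28*sqrt(2)*h + 24*sqrt(2)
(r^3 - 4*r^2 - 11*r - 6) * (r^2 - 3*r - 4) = r^5 - 7*r^4 - 3*r^3 + 43*r^2 + 62*r + 24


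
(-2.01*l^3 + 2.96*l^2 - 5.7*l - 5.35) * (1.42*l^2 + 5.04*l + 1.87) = -2.8542*l^5 - 5.9272*l^4 + 3.0657*l^3 - 30.7898*l^2 - 37.623*l - 10.0045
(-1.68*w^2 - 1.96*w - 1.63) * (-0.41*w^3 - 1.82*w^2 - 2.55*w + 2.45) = 0.6888*w^5 + 3.8612*w^4 + 8.5195*w^3 + 3.8486*w^2 - 0.645500000000001*w - 3.9935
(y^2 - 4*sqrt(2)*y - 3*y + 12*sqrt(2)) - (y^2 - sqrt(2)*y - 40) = -3*sqrt(2)*y - 3*y + 12*sqrt(2) + 40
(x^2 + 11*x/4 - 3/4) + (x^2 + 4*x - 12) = 2*x^2 + 27*x/4 - 51/4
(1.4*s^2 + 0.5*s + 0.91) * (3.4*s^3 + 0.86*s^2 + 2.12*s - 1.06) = 4.76*s^5 + 2.904*s^4 + 6.492*s^3 + 0.3586*s^2 + 1.3992*s - 0.9646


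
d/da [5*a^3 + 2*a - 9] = 15*a^2 + 2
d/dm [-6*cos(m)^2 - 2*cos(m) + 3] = 2*(6*cos(m) + 1)*sin(m)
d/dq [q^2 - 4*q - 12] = 2*q - 4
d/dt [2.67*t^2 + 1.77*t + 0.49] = 5.34*t + 1.77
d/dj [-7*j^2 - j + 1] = -14*j - 1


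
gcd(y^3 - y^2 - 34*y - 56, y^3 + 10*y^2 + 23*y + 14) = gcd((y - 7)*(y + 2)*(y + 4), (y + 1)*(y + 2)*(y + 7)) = y + 2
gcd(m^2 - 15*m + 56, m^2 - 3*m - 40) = m - 8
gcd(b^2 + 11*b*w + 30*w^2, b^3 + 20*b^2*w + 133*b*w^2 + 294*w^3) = b + 6*w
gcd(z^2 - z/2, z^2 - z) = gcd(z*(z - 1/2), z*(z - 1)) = z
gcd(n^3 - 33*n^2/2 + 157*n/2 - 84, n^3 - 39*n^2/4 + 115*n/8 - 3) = n^2 - 19*n/2 + 12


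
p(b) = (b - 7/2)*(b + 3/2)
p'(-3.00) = -8.00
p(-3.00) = 9.75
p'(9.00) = 16.00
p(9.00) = 57.75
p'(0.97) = -0.06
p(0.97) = -6.25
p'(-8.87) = -19.74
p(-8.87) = 91.17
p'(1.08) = 0.16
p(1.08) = -6.24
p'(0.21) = -1.58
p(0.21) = -5.63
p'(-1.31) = -4.62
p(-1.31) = -0.91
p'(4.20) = 6.40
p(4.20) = 3.99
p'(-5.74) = -13.48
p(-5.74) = 39.18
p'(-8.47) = -18.94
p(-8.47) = 83.43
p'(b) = 2*b - 2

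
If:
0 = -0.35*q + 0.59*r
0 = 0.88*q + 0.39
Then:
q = -0.44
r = -0.26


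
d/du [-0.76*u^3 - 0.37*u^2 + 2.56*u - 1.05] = -2.28*u^2 - 0.74*u + 2.56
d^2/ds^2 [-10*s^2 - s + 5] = -20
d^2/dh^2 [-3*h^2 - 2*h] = -6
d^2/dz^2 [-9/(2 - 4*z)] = 36/(2*z - 1)^3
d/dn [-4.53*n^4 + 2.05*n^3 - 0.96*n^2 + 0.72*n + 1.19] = -18.12*n^3 + 6.15*n^2 - 1.92*n + 0.72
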